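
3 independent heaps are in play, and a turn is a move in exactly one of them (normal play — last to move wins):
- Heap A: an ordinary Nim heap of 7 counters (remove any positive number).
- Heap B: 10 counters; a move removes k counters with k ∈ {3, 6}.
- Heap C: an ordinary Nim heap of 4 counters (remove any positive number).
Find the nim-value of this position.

Heap A is a plain Nim heap of size 7, so its Grundy value is 7.
For heap B, compute g(0), g(1), … with moves {3, 6}:
k:     0  1  2  3  4  5  6  7  8  9 10
g(k):  0  0  0  1  1  1  2  2  2  0  0
So g(10) = 0.
Heap C is a plain Nim heap of size 4, so its Grundy value is 4.
The value of a disjunctive sum is the nim-sum of the parts.
Combined value = 7 XOR 0 XOR 4 = 3.

3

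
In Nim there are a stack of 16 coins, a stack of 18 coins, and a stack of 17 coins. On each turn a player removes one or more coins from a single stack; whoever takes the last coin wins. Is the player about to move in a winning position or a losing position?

In binary:
  10000  (16)
  10010  (18)
  10001  (17)
  -----
  10011  (19)
The nim-sum is 19 ≠ 0, so this is an N-position: the player to move can win.

Winning position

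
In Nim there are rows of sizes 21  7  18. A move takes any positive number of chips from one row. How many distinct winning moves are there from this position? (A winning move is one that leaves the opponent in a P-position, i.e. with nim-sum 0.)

0

Write each in binary and XOR column by column:
  10101  (21)
  00111  (7)
  10010  (18)
  -----
  00000  (0)
The nim-sum is already 0, so every move leaves a nonzero nim-sum — there are no winning moves.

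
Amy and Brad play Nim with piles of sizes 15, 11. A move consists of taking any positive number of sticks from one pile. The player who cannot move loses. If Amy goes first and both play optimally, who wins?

Amy wins

Nim-sum: 15 XOR 11 = 4.
The nim-sum is 4 ≠ 0, so this is an N-position: the player to move can win; Amy has a winning move.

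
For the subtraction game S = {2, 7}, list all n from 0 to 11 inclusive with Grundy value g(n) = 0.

0, 1, 4, 5, 9, 10

Build the Grundy sequence with g(k) = mex{g(k−s) : s ∈ {2, 7}, s ≤ k}:
k:     0  1  2  3  4  5  6  7  8  9 10 11
g(k):  0  0  1  1  0  0  1  1  2  0  0  1
The P-positions (g = 0) in 0..11 are 0, 1, 4, 5, 9, 10.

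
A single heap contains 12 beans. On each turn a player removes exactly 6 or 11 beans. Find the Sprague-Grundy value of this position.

2

Grundy values for subtraction set {6, 11}:
g(0) = mex{} = 0
g(1) = mex{} = 0
g(2) = mex{} = 0
g(3) = mex{} = 0
g(4) = mex{} = 0
g(5) = mex{} = 0
g(6) = mex{0} = 1
g(7) = mex{0} = 1
g(8) = mex{0} = 1
g(9) = mex{0} = 1
g(10) = mex{0} = 1
g(11) = mex{0} = 1
g(12) = mex{0,1} = 2
So g(12) = 2.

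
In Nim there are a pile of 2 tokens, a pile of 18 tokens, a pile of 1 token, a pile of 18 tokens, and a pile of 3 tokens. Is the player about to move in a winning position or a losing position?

Losing position

Nim-sum: 2 ⊕ 18 ⊕ 1 ⊕ 18 ⊕ 3 = 0.
The nim-sum is 0, so this is a P-position: the player to move is in a losing position under optimal play.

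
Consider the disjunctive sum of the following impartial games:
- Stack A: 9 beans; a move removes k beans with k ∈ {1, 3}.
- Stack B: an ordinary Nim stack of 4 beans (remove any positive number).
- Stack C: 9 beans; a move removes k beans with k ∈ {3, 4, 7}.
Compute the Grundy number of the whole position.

Build the Grundy sequence for stack A with g(k) = mex{g(k−s) : s ∈ {1, 3}, s ≤ k}:
k:     0  1  2  3  4  5  6  7  8  9
g(k):  0  1  0  1  0  1  0  1  0  1
So g(9) = 1.
Stack B is a plain Nim stack of size 4, so its Grundy value is 4.
Build the Grundy sequence for stack C with g(k) = mex{g(k−s) : s ∈ {3, 4, 7}, s ≤ k}:
k:     0  1  2  3  4  5  6  7  8  9
g(k):  0  0  0  1  1  1  2  2  2  3
So g(9) = 3.
The value of a disjunctive sum is the nim-sum of the parts.
Combined value = 1 ⊕ 4 ⊕ 3 = 6.

6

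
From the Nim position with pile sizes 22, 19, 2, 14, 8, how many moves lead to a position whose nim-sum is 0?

1

Nim-sum: 22 ⊕ 19 ⊕ 2 ⊕ 14 ⊕ 8 = 1.
The overall nim-sum is X = 1. A pile of size p has a winning move iff p XOR X < p (reduce it to p XOR X).
  22: 22 XOR 1 = 23 ≥ 22 — no move.
  19: 19 XOR 1 = 18 < 19 — winning move (to 18).
  2: 2 XOR 1 = 3 ≥ 2 — no move.
  14: 14 XOR 1 = 15 ≥ 14 — no move.
  8: 8 XOR 1 = 9 ≥ 8 — no move.
That gives 1 winning move.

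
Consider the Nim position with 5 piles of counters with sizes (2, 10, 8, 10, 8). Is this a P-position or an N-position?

N-position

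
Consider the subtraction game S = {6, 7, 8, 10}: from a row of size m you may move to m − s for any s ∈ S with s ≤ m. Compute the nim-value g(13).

Grundy values for subtraction set {6, 7, 8, 10}:
g(0) = mex{} = 0
g(1) = mex{} = 0
g(2) = mex{} = 0
g(3) = mex{} = 0
g(4) = mex{} = 0
g(5) = mex{} = 0
g(6) = mex{0} = 1
g(7) = mex{0} = 1
g(8) = mex{0} = 1
g(9) = mex{0} = 1
g(10) = mex{0} = 1
g(11) = mex{0} = 1
g(12) = mex{0,1} = 2
g(13) = mex{0,1} = 2
So g(13) = 2.

2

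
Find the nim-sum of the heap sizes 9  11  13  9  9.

Compute the nim-sum pairwise:
9 ⊕ 11 = 2
2 ⊕ 13 = 15
15 ⊕ 9 = 6
6 ⊕ 9 = 15

15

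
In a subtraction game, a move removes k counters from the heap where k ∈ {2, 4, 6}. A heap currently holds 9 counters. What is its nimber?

0

Compute g(0), g(1), … for moves {2, 4, 6}:
g(0) = mex{} = 0
g(1) = mex{} = 0
g(2) = mex{0} = 1
g(3) = mex{0} = 1
g(4) = mex{0,1} = 2
g(5) = mex{0,1} = 2
g(6) = mex{0,1,2} = 3
g(7) = mex{0,1,2} = 3
g(8) = mex{1,2,3} = 0
g(9) = mex{1,2,3} = 0
So g(9) = 0.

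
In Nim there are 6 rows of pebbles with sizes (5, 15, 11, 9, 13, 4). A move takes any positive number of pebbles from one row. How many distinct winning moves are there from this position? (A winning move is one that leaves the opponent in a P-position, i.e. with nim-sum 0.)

5

Bitwise XOR of the heap sizes:
  0101  (5)
  1111  (15)
  1011  (11)
  1001  (9)
  1101  (13)
  0100  (4)
  ----
  0001  (1)
The overall nim-sum is X = 1. A row of size p has a winning move iff p XOR X < p (reduce it to p XOR X).
  5: 5 XOR 1 = 4 < 5 — winning move (to 4).
  15: 15 XOR 1 = 14 < 15 — winning move (to 14).
  11: 11 XOR 1 = 10 < 11 — winning move (to 10).
  9: 9 XOR 1 = 8 < 9 — winning move (to 8).
  13: 13 XOR 1 = 12 < 13 — winning move (to 12).
  4: 4 XOR 1 = 5 ≥ 4 — no move.
That gives 5 winning moves.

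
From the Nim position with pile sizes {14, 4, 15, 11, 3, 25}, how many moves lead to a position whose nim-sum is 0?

Compute the nim-sum pairwise:
14 ^ 4 = 10
10 ^ 15 = 5
5 ^ 11 = 14
14 ^ 3 = 13
13 ^ 25 = 20
The overall nim-sum is X = 20. A pile of size p has a winning move iff p XOR X < p (reduce it to p XOR X).
  14: 14 XOR 20 = 26 ≥ 14 — no move.
  4: 4 XOR 20 = 16 ≥ 4 — no move.
  15: 15 XOR 20 = 27 ≥ 15 — no move.
  11: 11 XOR 20 = 31 ≥ 11 — no move.
  3: 3 XOR 20 = 23 ≥ 3 — no move.
  25: 25 XOR 20 = 13 < 25 — winning move (to 13).
That gives 1 winning move.

1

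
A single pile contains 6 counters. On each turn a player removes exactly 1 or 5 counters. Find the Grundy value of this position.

0

Compute g(0), g(1), … for moves {1, 5}:
k:     0  1  2  3  4  5  6
g(k):  0  1  0  1  0  1  0
So g(6) = 0.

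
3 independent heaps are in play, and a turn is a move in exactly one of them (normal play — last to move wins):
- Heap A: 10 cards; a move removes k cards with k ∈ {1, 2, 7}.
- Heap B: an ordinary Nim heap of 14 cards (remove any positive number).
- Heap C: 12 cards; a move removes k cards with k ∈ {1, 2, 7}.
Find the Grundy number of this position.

15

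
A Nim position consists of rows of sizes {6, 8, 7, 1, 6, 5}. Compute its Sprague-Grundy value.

11

Nim-sum: 6 ⊕ 8 ⊕ 7 ⊕ 1 ⊕ 6 ⊕ 5 = 11.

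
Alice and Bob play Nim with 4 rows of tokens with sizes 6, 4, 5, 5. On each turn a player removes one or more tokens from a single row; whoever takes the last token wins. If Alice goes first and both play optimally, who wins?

Compute the nim-sum pairwise:
6 XOR 4 = 2
2 XOR 5 = 7
7 XOR 5 = 2
The nim-sum is 2 ≠ 0, so this is an N-position: the player to move can win; Alice has a winning move.

Alice wins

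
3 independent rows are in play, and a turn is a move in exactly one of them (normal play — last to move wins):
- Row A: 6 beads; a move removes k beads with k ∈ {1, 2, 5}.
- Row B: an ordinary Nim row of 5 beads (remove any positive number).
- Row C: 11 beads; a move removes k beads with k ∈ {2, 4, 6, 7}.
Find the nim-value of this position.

4

Grundy values for row A (subtraction set {1, 2, 5}):
k:     0  1  2  3  4  5  6
g(k):  0  1  2  0  1  2  0
So g(6) = 0.
Row B is a plain Nim row of size 5, so its Grundy value is 5.
Build the Grundy sequence for row C with g(k) = mex{g(k−s) : s ∈ {2, 4, 6, 7}, s ≤ k}:
g(0) = mex{} = 0
g(1) = mex{} = 0
g(2) = mex{0} = 1
g(3) = mex{0} = 1
g(4) = mex{0,1} = 2
g(5) = mex{0,1} = 2
g(6) = mex{0,1,2} = 3
g(7) = mex{0,1,2} = 3
g(8) = mex{0,1,2,3} = 4
g(9) = mex{1,2,3} = 0
g(10) = mex{1,2,3,4} = 0
g(11) = mex{0,2,3} = 1
So g(11) = 1.
By the Sprague-Grundy theorem, the Grundy value of a sum of independent games is the XOR of the component values.
Combined value = 0 ⊕ 5 ⊕ 1 = 4.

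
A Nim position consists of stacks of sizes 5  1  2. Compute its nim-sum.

6

Compute the nim-sum pairwise:
5 ⊕ 1 = 4
4 ⊕ 2 = 6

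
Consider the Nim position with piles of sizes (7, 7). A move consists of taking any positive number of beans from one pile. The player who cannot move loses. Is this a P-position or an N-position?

P-position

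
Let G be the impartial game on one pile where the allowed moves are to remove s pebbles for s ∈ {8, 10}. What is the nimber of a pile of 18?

0

Compute g(0), g(1), … for moves {8, 10}:
k:     0  1  2  3  4  5  6  7  8  9 10 11 12 13 14 15 16 17 18
g(k):  0  0  0  0  0  0  0  0  1  1  1  1  1  1  1  1  2  2  0
So g(18) = 0.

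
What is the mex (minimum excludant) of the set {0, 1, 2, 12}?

The values 0, 1, 2 are all present; 3 is the first non-negative integer missing from the set.

3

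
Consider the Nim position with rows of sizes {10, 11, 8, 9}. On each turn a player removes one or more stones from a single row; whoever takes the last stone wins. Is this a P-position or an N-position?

P-position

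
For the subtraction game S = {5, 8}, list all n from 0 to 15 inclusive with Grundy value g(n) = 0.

0, 1, 2, 3, 4, 13, 14, 15

Compute g(0), g(1), … for moves {5, 8}:
k:     0  1  2  3  4  5  6  7  8  9 10 11 12 13 14 15
g(k):  0  0  0  0  0  1  1  1  1  1  2  2  2  0  0  0
The P-positions (g = 0) in 0..15 are 0, 1, 2, 3, 4, 13, 14, 15.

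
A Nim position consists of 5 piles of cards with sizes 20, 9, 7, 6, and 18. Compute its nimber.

Compute the nim-sum pairwise:
20 XOR 9 = 29
29 XOR 7 = 26
26 XOR 6 = 28
28 XOR 18 = 14

14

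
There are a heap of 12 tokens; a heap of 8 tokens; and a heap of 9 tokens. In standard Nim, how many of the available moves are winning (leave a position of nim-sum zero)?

3

Nim-sum: 12 XOR 8 XOR 9 = 13.
The overall nim-sum is X = 13. A heap of size p has a winning move iff p XOR X < p (reduce it to p XOR X).
  12: 12 XOR 13 = 1 < 12 — winning move (to 1).
  8: 8 XOR 13 = 5 < 8 — winning move (to 5).
  9: 9 XOR 13 = 4 < 9 — winning move (to 4).
That gives 3 winning moves.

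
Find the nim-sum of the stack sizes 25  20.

13

Compute the nim-sum pairwise:
25 XOR 20 = 13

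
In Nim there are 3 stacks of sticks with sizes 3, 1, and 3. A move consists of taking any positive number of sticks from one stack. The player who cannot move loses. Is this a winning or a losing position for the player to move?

Bitwise XOR of the heap sizes:
  11  (3)
  01  (1)
  11  (3)
  --
  01  (1)
The nim-sum is 1 ≠ 0, so this is an N-position: the player to move can win.

Winning position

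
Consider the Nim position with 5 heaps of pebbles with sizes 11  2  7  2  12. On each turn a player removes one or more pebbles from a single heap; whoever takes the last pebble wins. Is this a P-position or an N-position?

Nim-sum: 11 XOR 2 XOR 7 XOR 2 XOR 12 = 0.
The nim-sum is 0, so this is a P-position: the player to move is in a losing position under optimal play.

P-position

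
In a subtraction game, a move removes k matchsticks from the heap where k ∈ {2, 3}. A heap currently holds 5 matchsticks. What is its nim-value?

0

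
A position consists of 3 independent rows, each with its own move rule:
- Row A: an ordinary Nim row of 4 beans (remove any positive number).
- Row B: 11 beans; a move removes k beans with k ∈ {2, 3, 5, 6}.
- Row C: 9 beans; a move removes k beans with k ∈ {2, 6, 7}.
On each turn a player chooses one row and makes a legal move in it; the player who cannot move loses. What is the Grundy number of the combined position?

5

Row A is a plain Nim row of size 4, so its Grundy value is 4.
For row B, compute g(0), g(1), … with moves {2, 3, 5, 6}:
k:     0  1  2  3  4  5  6  7  8  9 10 11
g(k):  0  0  1  1  2  2  3  3  0  0  1  1
So g(11) = 1.
Grundy values for row C (subtraction set {2, 6, 7}):
k:     0  1  2  3  4  5  6  7  8  9
g(k):  0  0  1  1  0  0  1  1  2  0
So g(9) = 0.
The value of a disjunctive sum is the nim-sum of the parts.
Combined value = 4 XOR 1 XOR 0 = 5.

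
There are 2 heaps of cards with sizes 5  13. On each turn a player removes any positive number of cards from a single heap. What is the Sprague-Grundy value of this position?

8

Compute the nim-sum pairwise:
5 ⊕ 13 = 8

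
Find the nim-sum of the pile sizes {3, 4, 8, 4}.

11

In binary:
  0011  (3)
  0100  (4)
  1000  (8)
  0100  (4)
  ----
  1011  (11)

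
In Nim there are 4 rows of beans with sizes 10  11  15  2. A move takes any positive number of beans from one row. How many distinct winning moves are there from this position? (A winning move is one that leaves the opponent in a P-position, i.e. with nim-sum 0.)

3

Compute the nim-sum pairwise:
10 ^ 11 = 1
1 ^ 15 = 14
14 ^ 2 = 12
The overall nim-sum is X = 12. A row of size p has a winning move iff p XOR X < p (reduce it to p XOR X).
  10: 10 XOR 12 = 6 < 10 — winning move (to 6).
  11: 11 XOR 12 = 7 < 11 — winning move (to 7).
  15: 15 XOR 12 = 3 < 15 — winning move (to 3).
  2: 2 XOR 12 = 14 ≥ 2 — no move.
That gives 3 winning moves.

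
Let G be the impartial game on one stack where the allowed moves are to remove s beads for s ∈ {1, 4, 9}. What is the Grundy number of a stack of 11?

1

Grundy values for subtraction set {1, 4, 9}:
g(0) = mex{} = 0
g(1) = mex{0} = 1
g(2) = mex{1} = 0
g(3) = mex{0} = 1
g(4) = mex{0,1} = 2
g(5) = mex{1,2} = 0
g(6) = mex{0} = 1
g(7) = mex{1} = 0
g(8) = mex{0,2} = 1
g(9) = mex{0,1} = 2
g(10) = mex{1,2} = 0
g(11) = mex{0} = 1
So g(11) = 1.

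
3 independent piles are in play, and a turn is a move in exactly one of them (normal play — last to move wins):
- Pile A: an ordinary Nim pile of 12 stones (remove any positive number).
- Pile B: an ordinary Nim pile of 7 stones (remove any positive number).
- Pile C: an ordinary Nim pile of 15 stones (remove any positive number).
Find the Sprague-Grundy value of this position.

4

Pile A is a plain Nim pile of size 12, so its Grundy value is 12.
Pile B is a plain Nim pile of size 7, so its Grundy value is 7.
Pile C is a plain Nim pile of size 15, so its Grundy value is 15.
By the Sprague-Grundy theorem, the Grundy value of a sum of independent games is the XOR of the component values.
Combined value = 12 XOR 7 XOR 15 = 4.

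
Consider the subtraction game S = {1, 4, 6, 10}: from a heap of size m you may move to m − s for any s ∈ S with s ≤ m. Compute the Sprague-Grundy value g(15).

1

Compute g(0), g(1), … for moves {1, 4, 6, 10}:
k:     0  1  2  3  4  5  6  7  8  9 10 11 12 13 14 15
g(k):  0  1  0  1  2  0  1  0  1  2  3  2  3  4  0  1
So g(15) = 1.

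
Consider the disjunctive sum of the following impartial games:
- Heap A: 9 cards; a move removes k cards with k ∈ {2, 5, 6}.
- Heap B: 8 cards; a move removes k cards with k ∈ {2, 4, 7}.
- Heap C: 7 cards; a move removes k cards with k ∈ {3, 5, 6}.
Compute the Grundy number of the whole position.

1

For heap A, compute g(0), g(1), … with moves {2, 5, 6}:
k:     0  1  2  3  4  5  6  7  8  9
g(k):  0  0  1  1  0  2  1  3  0  2
So g(9) = 2.
Grundy values for heap B (subtraction set {2, 4, 7}):
k:     0  1  2  3  4  5  6  7  8
g(k):  0  0  1  1  2  2  0  3  1
So g(8) = 1.
For heap C, compute g(0), g(1), … with moves {3, 5, 6}:
g(0) = mex{} = 0
g(1) = mex{} = 0
g(2) = mex{} = 0
g(3) = mex{0} = 1
g(4) = mex{0} = 1
g(5) = mex{0} = 1
g(6) = mex{0,1} = 2
g(7) = mex{0,1} = 2
So g(7) = 2.
The value of a disjunctive sum is the nim-sum of the parts.
Combined value = 2 ⊕ 1 ⊕ 2 = 1.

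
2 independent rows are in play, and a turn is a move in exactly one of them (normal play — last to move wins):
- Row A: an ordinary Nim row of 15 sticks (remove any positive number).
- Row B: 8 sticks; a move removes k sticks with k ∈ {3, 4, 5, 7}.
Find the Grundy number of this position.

13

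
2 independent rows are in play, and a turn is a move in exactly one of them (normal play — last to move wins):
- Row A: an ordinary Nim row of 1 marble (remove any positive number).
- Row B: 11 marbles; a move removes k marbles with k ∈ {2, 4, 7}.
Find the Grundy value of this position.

0

Row A is a plain Nim row of size 1, so its Grundy value is 1.
For row B, compute g(0), g(1), … with moves {2, 4, 7}:
g(0) = mex{} = 0
g(1) = mex{} = 0
g(2) = mex{0} = 1
g(3) = mex{0} = 1
g(4) = mex{0,1} = 2
g(5) = mex{0,1} = 2
g(6) = mex{1,2} = 0
g(7) = mex{0,1,2} = 3
g(8) = mex{0,2} = 1
g(9) = mex{1,2,3} = 0
g(10) = mex{0,1} = 2
g(11) = mex{0,2,3} = 1
So g(11) = 1.
The value of a disjunctive sum is the nim-sum of the parts.
Combined value = 1 ⊕ 1 = 0.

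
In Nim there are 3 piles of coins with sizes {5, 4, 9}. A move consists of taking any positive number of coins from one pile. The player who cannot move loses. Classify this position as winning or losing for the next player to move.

Bitwise XOR of the heap sizes:
  0101  (5)
  0100  (4)
  1001  (9)
  ----
  1000  (8)
The nim-sum is 8 ≠ 0, so this is an N-position: the player to move can win.

Winning position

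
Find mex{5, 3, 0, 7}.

1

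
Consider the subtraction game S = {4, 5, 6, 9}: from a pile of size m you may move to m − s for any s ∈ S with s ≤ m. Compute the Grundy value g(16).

0

Compute g(0), g(1), … for moves {4, 5, 6, 9}:
k:     0  1  2  3  4  5  6  7  8  9 10 11 12 13 14 15 16
g(k):  0  0  0  0  1  1  1  1  2  2  2  2  3  0  0  0  0
So g(16) = 0.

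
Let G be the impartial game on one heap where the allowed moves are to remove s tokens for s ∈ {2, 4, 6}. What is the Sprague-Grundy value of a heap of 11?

1

Build the Grundy sequence with g(k) = mex{g(k−s) : s ∈ {2, 4, 6}, s ≤ k}:
k:     0  1  2  3  4  5  6  7  8  9 10 11
g(k):  0  0  1  1  2  2  3  3  0  0  1  1
So g(11) = 1.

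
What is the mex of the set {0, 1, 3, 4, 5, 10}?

2

The values 0, 1 are all present; 2 is the first non-negative integer missing from the set.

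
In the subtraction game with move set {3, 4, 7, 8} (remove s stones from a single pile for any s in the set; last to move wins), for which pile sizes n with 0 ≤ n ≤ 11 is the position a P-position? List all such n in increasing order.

0, 1, 2, 11

Build the Grundy sequence with g(k) = mex{g(k−s) : s ∈ {3, 4, 7, 8}, s ≤ k}:
g(0) = mex{} = 0
g(1) = mex{} = 0
g(2) = mex{} = 0
g(3) = mex{0} = 1
g(4) = mex{0} = 1
g(5) = mex{0} = 1
g(6) = mex{0,1} = 2
g(7) = mex{0,1} = 2
g(8) = mex{0,1} = 2
g(9) = mex{0,1,2} = 3
g(10) = mex{0,1,2} = 3
g(11) = mex{1,2} = 0
The P-positions (g = 0) in 0..11 are 0, 1, 2, 11.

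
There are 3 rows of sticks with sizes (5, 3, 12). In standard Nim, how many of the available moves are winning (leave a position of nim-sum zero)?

1

Compute the nim-sum pairwise:
5 ^ 3 = 6
6 ^ 12 = 10
The overall nim-sum is X = 10. A row of size p has a winning move iff p XOR X < p (reduce it to p XOR X).
  5: 5 XOR 10 = 15 ≥ 5 — no move.
  3: 3 XOR 10 = 9 ≥ 3 — no move.
  12: 12 XOR 10 = 6 < 12 — winning move (to 6).
That gives 1 winning move.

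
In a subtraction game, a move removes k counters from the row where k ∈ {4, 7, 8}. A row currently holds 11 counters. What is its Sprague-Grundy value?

Build the Grundy sequence with g(k) = mex{g(k−s) : s ∈ {4, 7, 8}, s ≤ k}:
g(0) = mex{} = 0
g(1) = mex{} = 0
g(2) = mex{} = 0
g(3) = mex{} = 0
g(4) = mex{0} = 1
g(5) = mex{0} = 1
g(6) = mex{0} = 1
g(7) = mex{0} = 1
g(8) = mex{0,1} = 2
g(9) = mex{0,1} = 2
g(10) = mex{0,1} = 2
g(11) = mex{0,1} = 2
So g(11) = 2.

2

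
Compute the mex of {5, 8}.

0

0 is not in the set, so the mex is 0.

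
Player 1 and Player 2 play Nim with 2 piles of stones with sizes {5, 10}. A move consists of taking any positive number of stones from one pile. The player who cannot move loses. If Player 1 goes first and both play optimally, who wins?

Player 1 wins

Nim-sum: 5 ^ 10 = 15.
The nim-sum is 15 ≠ 0, so this is an N-position: the player to move can win; Player 1 has a winning move.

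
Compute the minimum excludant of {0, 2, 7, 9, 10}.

1

0 is in the set but 1 is not, so the mex is 1.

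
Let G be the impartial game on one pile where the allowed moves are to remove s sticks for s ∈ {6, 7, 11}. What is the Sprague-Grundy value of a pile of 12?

2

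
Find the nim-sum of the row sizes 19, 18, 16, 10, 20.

15

Nim-sum: 19 ⊕ 18 ⊕ 16 ⊕ 10 ⊕ 20 = 15.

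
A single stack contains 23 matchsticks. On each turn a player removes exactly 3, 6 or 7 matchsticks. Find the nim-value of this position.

1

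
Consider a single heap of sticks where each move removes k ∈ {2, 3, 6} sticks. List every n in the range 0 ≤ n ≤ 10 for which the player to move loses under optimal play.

Grundy values for subtraction set {2, 3, 6}:
g(0) = mex{} = 0
g(1) = mex{} = 0
g(2) = mex{0} = 1
g(3) = mex{0} = 1
g(4) = mex{0,1} = 2
g(5) = mex{1} = 0
g(6) = mex{0,1,2} = 3
g(7) = mex{0,2} = 1
g(8) = mex{0,1,3} = 2
g(9) = mex{1,3} = 0
g(10) = mex{1,2} = 0
The P-positions (g = 0) in 0..10 are 0, 1, 5, 9, 10.

0, 1, 5, 9, 10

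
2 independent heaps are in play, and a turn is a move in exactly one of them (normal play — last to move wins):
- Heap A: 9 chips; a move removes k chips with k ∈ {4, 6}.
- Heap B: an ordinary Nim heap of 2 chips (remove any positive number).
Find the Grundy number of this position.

Build the Grundy sequence for heap A with g(k) = mex{g(k−s) : s ∈ {4, 6}, s ≤ k}:
k:     0  1  2  3  4  5  6  7  8  9
g(k):  0  0  0  0  1  1  1  1  2  2
So g(9) = 2.
Heap B is a plain Nim heap of size 2, so its Grundy value is 2.
By the Sprague-Grundy theorem, the Grundy value of a sum of independent games is the XOR of the component values.
Combined value = 2 ⊕ 2 = 0.

0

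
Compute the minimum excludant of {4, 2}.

0 is not in the set, so the mex is 0.

0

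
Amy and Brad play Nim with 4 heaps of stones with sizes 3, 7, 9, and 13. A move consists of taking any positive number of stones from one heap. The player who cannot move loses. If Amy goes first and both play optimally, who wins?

Nim-sum: 3 ^ 7 ^ 9 ^ 13 = 0.
The nim-sum is 0, so this is a P-position: the player to move is in a losing position under optimal play; Amy is about to move from it and so loses — Brad wins.

Brad wins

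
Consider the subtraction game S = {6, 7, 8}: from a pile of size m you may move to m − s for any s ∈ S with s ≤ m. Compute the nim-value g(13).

Compute g(0), g(1), … for moves {6, 7, 8}:
k:     0  1  2  3  4  5  6  7  8  9 10 11 12 13
g(k):  0  0  0  0  0  0  1  1  1  1  1  1  2  2
So g(13) = 2.

2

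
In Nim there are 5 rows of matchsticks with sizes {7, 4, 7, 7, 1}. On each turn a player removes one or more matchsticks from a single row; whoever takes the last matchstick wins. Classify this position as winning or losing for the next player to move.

Winning position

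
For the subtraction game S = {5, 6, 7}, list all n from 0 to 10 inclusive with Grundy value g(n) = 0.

Grundy values for subtraction set {5, 6, 7}:
k:     0  1  2  3  4  5  6  7  8  9 10
g(k):  0  0  0  0  0  1  1  1  1  1  2
The P-positions (g = 0) in 0..10 are 0, 1, 2, 3, 4.

0, 1, 2, 3, 4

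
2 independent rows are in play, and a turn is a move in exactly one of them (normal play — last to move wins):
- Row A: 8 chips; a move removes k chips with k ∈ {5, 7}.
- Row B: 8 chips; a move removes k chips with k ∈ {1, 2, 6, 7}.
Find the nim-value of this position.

Build the Grundy sequence for row A with g(k) = mex{g(k−s) : s ∈ {5, 7}, s ≤ k}:
k:     0  1  2  3  4  5  6  7  8
g(k):  0  0  0  0  0  1  1  1  1
So g(8) = 1.
For row B, compute g(0), g(1), … with moves {1, 2, 6, 7}:
k:     0  1  2  3  4  5  6  7  8
g(k):  0  1  2  0  1  2  3  4  0
So g(8) = 0.
By the Sprague-Grundy theorem, the Grundy value of a sum of independent games is the XOR of the component values.
Combined value = 1 XOR 0 = 1.

1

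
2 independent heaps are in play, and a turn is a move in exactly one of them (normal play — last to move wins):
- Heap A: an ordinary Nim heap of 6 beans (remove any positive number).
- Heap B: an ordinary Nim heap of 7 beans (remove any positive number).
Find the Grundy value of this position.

1

Heap A is a plain Nim heap of size 6, so its Grundy value is 6.
Heap B is a plain Nim heap of size 7, so its Grundy value is 7.
By the Sprague-Grundy theorem, the Grundy value of a sum of independent games is the XOR of the component values.
Combined value = 6 ⊕ 7 = 1.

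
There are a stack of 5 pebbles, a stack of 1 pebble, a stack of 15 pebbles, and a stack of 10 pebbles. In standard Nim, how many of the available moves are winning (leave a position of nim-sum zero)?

Bitwise XOR of the heap sizes:
  0101  (5)
  0001  (1)
  1111  (15)
  1010  (10)
  ----
  0001  (1)
The overall nim-sum is X = 1. A stack of size p has a winning move iff p XOR X < p (reduce it to p XOR X).
  5: 5 XOR 1 = 4 < 5 — winning move (to 4).
  1: 1 XOR 1 = 0 < 1 — winning move (to 0).
  15: 15 XOR 1 = 14 < 15 — winning move (to 14).
  10: 10 XOR 1 = 11 ≥ 10 — no move.
That gives 3 winning moves.

3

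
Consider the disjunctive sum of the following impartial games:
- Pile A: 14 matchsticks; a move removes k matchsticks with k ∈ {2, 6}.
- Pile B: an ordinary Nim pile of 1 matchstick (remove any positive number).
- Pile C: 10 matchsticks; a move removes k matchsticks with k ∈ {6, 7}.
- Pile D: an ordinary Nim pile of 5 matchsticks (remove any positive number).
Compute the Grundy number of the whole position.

4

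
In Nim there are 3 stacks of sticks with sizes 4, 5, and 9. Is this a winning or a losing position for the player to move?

Winning position

Compute the nim-sum pairwise:
4 ^ 5 = 1
1 ^ 9 = 8
The nim-sum is 8 ≠ 0, so this is an N-position: the player to move can win.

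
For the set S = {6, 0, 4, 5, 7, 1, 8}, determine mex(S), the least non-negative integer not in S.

2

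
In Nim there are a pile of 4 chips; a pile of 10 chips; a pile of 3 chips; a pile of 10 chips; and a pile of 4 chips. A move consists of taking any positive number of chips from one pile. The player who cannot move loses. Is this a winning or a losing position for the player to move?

Bitwise XOR of the heap sizes:
  0100  (4)
  1010  (10)
  0011  (3)
  1010  (10)
  0100  (4)
  ----
  0011  (3)
The nim-sum is 3 ≠ 0, so this is an N-position: the player to move can win.

Winning position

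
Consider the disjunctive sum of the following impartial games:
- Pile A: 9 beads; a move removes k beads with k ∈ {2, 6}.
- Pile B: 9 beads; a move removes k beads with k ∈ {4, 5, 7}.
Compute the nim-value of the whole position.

2

For pile A, compute g(0), g(1), … with moves {2, 6}:
k:     0  1  2  3  4  5  6  7  8  9
g(k):  0  0  1  1  0  0  1  1  0  0
So g(9) = 0.
Build the Grundy sequence for pile B with g(k) = mex{g(k−s) : s ∈ {4, 5, 7}, s ≤ k}:
k:     0  1  2  3  4  5  6  7  8  9
g(k):  0  0  0  0  1  1  1  1  2  2
So g(9) = 2.
The value of a disjunctive sum is the nim-sum of the parts.
Combined value = 0 XOR 2 = 2.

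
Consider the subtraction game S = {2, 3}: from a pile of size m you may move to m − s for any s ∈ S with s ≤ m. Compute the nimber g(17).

1

Compute g(0), g(1), … for moves {2, 3}:
k:     0  1  2  3  4  5  6  7  8  9 10 11 12 13 14 15 16 17
g(k):  0  0  1  1  2  0  0  1  1  2  0  0  1  1  2  0  0  1
So g(17) = 1.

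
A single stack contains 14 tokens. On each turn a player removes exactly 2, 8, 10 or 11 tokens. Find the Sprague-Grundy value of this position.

3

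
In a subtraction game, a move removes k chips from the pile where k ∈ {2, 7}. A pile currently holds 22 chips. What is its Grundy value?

0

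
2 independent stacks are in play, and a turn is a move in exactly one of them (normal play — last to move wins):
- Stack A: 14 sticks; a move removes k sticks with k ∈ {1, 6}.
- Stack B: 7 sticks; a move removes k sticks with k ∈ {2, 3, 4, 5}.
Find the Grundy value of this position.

0

Grundy values for stack A (subtraction set {1, 6}):
k:     0  1  2  3  4  5  6  7  8  9 10 11 12 13 14
g(k):  0  1  0  1  0  1  2  0  1  0  1  0  1  2  0
So g(14) = 0.
For stack B, compute g(0), g(1), … with moves {2, 3, 4, 5}:
g(0) = mex{} = 0
g(1) = mex{} = 0
g(2) = mex{0} = 1
g(3) = mex{0} = 1
g(4) = mex{0,1} = 2
g(5) = mex{0,1} = 2
g(6) = mex{0,1,2} = 3
g(7) = mex{1,2} = 0
So g(7) = 0.
By the Sprague-Grundy theorem, the Grundy value of a sum of independent games is the XOR of the component values.
Combined value = 0 XOR 0 = 0.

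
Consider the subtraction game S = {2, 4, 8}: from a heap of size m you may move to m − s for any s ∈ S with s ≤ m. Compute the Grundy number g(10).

2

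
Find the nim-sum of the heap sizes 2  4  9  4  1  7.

Compute the nim-sum pairwise:
2 XOR 4 = 6
6 XOR 9 = 15
15 XOR 4 = 11
11 XOR 1 = 10
10 XOR 7 = 13

13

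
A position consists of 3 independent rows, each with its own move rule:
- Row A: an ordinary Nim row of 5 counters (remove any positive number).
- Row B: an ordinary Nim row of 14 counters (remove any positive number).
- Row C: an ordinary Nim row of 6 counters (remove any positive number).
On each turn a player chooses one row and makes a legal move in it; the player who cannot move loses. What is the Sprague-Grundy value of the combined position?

13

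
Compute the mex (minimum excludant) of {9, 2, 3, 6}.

0 is not in the set, so the mex is 0.

0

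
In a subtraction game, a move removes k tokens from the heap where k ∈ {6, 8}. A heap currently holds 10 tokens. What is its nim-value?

Compute g(0), g(1), … for moves {6, 8}:
g(0) = mex{} = 0
g(1) = mex{} = 0
g(2) = mex{} = 0
g(3) = mex{} = 0
g(4) = mex{} = 0
g(5) = mex{} = 0
g(6) = mex{0} = 1
g(7) = mex{0} = 1
g(8) = mex{0} = 1
g(9) = mex{0} = 1
g(10) = mex{0} = 1
So g(10) = 1.

1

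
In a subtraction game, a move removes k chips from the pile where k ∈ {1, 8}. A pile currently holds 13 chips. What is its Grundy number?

0

Grundy values for subtraction set {1, 8}:
g(0) = mex{} = 0
g(1) = mex{0} = 1
g(2) = mex{1} = 0
g(3) = mex{0} = 1
g(4) = mex{1} = 0
g(5) = mex{0} = 1
g(6) = mex{1} = 0
g(7) = mex{0} = 1
g(8) = mex{0,1} = 2
g(9) = mex{1,2} = 0
g(10) = mex{0} = 1
g(11) = mex{1} = 0
g(12) = mex{0} = 1
g(13) = mex{1} = 0
So g(13) = 0.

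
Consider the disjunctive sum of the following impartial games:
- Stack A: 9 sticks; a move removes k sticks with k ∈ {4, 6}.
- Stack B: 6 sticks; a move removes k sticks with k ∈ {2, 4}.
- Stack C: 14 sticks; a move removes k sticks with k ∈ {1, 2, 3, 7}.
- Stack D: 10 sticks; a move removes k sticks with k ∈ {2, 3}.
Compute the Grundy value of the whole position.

Build the Grundy sequence for stack A with g(k) = mex{g(k−s) : s ∈ {4, 6}, s ≤ k}:
k:     0  1  2  3  4  5  6  7  8  9
g(k):  0  0  0  0  1  1  1  1  2  2
So g(9) = 2.
Grundy values for stack B (subtraction set {2, 4}):
k:     0  1  2  3  4  5  6
g(k):  0  0  1  1  2  2  0
So g(6) = 0.
Grundy values for stack C (subtraction set {1, 2, 3, 7}):
g(0) = mex{} = 0
g(1) = mex{0} = 1
g(2) = mex{0,1} = 2
g(3) = mex{0,1,2} = 3
g(4) = mex{1,2,3} = 0
g(5) = mex{0,2,3} = 1
g(6) = mex{0,1,3} = 2
g(7) = mex{0,1,2} = 3
g(8) = mex{1,2,3} = 0
g(9) = mex{0,2,3} = 1
g(10) = mex{0,1,3} = 2
g(11) = mex{0,1,2} = 3
g(12) = mex{1,2,3} = 0
g(13) = mex{0,2,3} = 1
g(14) = mex{0,1,3} = 2
So g(14) = 2.
Build the Grundy sequence for stack D with g(k) = mex{g(k−s) : s ∈ {2, 3}, s ≤ k}:
g(0) = mex{} = 0
g(1) = mex{} = 0
g(2) = mex{0} = 1
g(3) = mex{0} = 1
g(4) = mex{0,1} = 2
g(5) = mex{1} = 0
g(6) = mex{1,2} = 0
g(7) = mex{0,2} = 1
g(8) = mex{0} = 1
g(9) = mex{0,1} = 2
g(10) = mex{1} = 0
So g(10) = 0.
The value of a disjunctive sum is the nim-sum of the parts.
Combined value = 2 XOR 0 XOR 2 XOR 0 = 0.

0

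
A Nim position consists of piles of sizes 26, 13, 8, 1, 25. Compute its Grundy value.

7

Compute the nim-sum pairwise:
26 ^ 13 = 23
23 ^ 8 = 31
31 ^ 1 = 30
30 ^ 25 = 7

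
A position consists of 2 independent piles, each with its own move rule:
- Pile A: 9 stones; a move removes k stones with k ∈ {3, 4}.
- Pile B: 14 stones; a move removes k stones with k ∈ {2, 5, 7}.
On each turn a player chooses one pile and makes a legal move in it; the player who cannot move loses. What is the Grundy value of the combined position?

Build the Grundy sequence for pile A with g(k) = mex{g(k−s) : s ∈ {3, 4}, s ≤ k}:
k:     0  1  2  3  4  5  6  7  8  9
g(k):  0  0  0  1  1  1  2  0  0  0
So g(9) = 0.
For pile B, compute g(0), g(1), … with moves {2, 5, 7}:
g(0) = mex{} = 0
g(1) = mex{} = 0
g(2) = mex{0} = 1
g(3) = mex{0} = 1
g(4) = mex{1} = 0
g(5) = mex{0,1} = 2
g(6) = mex{0} = 1
g(7) = mex{0,1,2} = 3
g(8) = mex{0,1} = 2
g(9) = mex{0,1,3} = 2
g(10) = mex{1,2} = 0
g(11) = mex{0,1,2} = 3
g(12) = mex{0,2,3} = 1
g(13) = mex{1,2,3} = 0
g(14) = mex{1,2,3} = 0
So g(14) = 0.
The value of a disjunctive sum is the nim-sum of the parts.
Combined value = 0 XOR 0 = 0.

0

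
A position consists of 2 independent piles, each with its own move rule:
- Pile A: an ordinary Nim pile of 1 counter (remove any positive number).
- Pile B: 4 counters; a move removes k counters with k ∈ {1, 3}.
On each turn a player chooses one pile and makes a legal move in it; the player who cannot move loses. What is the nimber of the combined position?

Pile A is a plain Nim pile of size 1, so its Grundy value is 1.
Build the Grundy sequence for pile B with g(k) = mex{g(k−s) : s ∈ {1, 3}, s ≤ k}:
k:     0  1  2  3  4
g(k):  0  1  0  1  0
So g(4) = 0.
By the Sprague-Grundy theorem, the Grundy value of a sum of independent games is the XOR of the component values.
Combined value = 1 XOR 0 = 1.

1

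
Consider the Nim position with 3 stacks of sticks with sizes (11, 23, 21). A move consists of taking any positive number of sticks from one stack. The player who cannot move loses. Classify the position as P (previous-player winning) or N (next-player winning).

N-position

Nim-sum: 11 ^ 23 ^ 21 = 9.
The nim-sum is 9 ≠ 0, so this is an N-position: the player to move can win.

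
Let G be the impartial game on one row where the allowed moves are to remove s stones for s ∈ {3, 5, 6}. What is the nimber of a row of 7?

Build the Grundy sequence with g(k) = mex{g(k−s) : s ∈ {3, 5, 6}, s ≤ k}:
k:     0  1  2  3  4  5  6  7
g(k):  0  0  0  1  1  1  2  2
So g(7) = 2.

2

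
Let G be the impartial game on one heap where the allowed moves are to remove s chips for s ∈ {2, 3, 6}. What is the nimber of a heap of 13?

Grundy values for subtraction set {2, 3, 6}:
g(0) = mex{} = 0
g(1) = mex{} = 0
g(2) = mex{0} = 1
g(3) = mex{0} = 1
g(4) = mex{0,1} = 2
g(5) = mex{1} = 0
g(6) = mex{0,1,2} = 3
g(7) = mex{0,2} = 1
g(8) = mex{0,1,3} = 2
g(9) = mex{1,3} = 0
g(10) = mex{1,2} = 0
g(11) = mex{0,2} = 1
g(12) = mex{0,3} = 1
g(13) = mex{0,1} = 2
So g(13) = 2.

2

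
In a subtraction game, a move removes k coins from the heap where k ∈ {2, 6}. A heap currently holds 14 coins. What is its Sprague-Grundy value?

Build the Grundy sequence with g(k) = mex{g(k−s) : s ∈ {2, 6}, s ≤ k}:
g(0) = mex{} = 0
g(1) = mex{} = 0
g(2) = mex{0} = 1
g(3) = mex{0} = 1
g(4) = mex{1} = 0
g(5) = mex{1} = 0
g(6) = mex{0} = 1
g(7) = mex{0} = 1
g(8) = mex{1} = 0
g(9) = mex{1} = 0
g(10) = mex{0} = 1
g(11) = mex{0} = 1
g(12) = mex{1} = 0
g(13) = mex{1} = 0
g(14) = mex{0} = 1
So g(14) = 1.

1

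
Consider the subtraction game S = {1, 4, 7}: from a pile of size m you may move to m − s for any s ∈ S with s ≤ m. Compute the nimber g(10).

Compute g(0), g(1), … for moves {1, 4, 7}:
k:     0  1  2  3  4  5  6  7  8  9 10
g(k):  0  1  0  1  2  0  1  2  0  1  0
So g(10) = 0.

0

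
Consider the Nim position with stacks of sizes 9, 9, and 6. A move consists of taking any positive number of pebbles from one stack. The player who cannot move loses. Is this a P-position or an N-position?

Bitwise XOR of the heap sizes:
  1001  (9)
  1001  (9)
  0110  (6)
  ----
  0110  (6)
The nim-sum is 6 ≠ 0, so this is an N-position: the player to move can win.

N-position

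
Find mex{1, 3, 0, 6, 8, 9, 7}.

2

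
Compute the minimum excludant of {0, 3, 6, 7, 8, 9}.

0 is in the set but 1 is not, so the mex is 1.

1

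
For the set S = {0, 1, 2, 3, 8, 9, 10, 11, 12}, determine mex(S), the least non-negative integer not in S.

The values 0, 1, 2, 3 are all present; 4 is the first non-negative integer missing from the set.

4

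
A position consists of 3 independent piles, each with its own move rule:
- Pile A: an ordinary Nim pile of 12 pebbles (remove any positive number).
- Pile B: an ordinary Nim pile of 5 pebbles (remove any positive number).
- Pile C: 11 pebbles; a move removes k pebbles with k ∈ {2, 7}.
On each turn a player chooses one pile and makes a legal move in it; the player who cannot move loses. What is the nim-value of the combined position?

8

Pile A is a plain Nim pile of size 12, so its Grundy value is 12.
Pile B is a plain Nim pile of size 5, so its Grundy value is 5.
Grundy values for pile C (subtraction set {2, 7}):
k:     0  1  2  3  4  5  6  7  8  9 10 11
g(k):  0  0  1  1  0  0  1  1  2  0  0  1
So g(11) = 1.
The value of a disjunctive sum is the nim-sum of the parts.
Combined value = 12 ⊕ 5 ⊕ 1 = 8.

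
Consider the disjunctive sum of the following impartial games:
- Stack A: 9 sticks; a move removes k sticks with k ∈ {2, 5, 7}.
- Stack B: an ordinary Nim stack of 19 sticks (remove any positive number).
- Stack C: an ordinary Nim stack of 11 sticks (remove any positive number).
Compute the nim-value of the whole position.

Build the Grundy sequence for stack A with g(k) = mex{g(k−s) : s ∈ {2, 5, 7}, s ≤ k}:
g(0) = mex{} = 0
g(1) = mex{} = 0
g(2) = mex{0} = 1
g(3) = mex{0} = 1
g(4) = mex{1} = 0
g(5) = mex{0,1} = 2
g(6) = mex{0} = 1
g(7) = mex{0,1,2} = 3
g(8) = mex{0,1} = 2
g(9) = mex{0,1,3} = 2
So g(9) = 2.
Stack B is a plain Nim stack of size 19, so its Grundy value is 19.
Stack C is a plain Nim stack of size 11, so its Grundy value is 11.
By the Sprague-Grundy theorem, the Grundy value of a sum of independent games is the XOR of the component values.
Combined value = 2 XOR 19 XOR 11 = 26.

26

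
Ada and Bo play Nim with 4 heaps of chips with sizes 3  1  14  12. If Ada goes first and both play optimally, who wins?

Nim-sum: 3 ⊕ 1 ⊕ 14 ⊕ 12 = 0.
The nim-sum is 0, so this is a P-position: the player to move is in a losing position under optimal play; Ada is about to move from it and so loses — Bo wins.

Bo wins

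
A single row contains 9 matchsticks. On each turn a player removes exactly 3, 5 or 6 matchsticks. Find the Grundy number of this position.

Compute g(0), g(1), … for moves {3, 5, 6}:
k:     0  1  2  3  4  5  6  7  8  9
g(k):  0  0  0  1  1  1  2  2  2  0
So g(9) = 0.

0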